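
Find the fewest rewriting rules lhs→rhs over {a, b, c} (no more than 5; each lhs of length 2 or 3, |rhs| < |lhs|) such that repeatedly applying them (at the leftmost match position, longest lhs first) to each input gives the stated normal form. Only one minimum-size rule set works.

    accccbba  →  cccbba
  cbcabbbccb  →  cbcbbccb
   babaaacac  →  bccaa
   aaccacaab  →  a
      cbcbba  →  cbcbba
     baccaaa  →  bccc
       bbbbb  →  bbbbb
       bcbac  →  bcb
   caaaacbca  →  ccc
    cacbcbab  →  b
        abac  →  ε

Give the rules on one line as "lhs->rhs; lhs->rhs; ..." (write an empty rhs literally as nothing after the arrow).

aaa->cc; ab->; ac->; cac->aa

  | accccbba => cccbba
  | cbcabbbccb => cbcbbccb
  | babaaacac => baaacac => bcccac => bccaa
  | aaccacaab => acacaab => acaab => aab => a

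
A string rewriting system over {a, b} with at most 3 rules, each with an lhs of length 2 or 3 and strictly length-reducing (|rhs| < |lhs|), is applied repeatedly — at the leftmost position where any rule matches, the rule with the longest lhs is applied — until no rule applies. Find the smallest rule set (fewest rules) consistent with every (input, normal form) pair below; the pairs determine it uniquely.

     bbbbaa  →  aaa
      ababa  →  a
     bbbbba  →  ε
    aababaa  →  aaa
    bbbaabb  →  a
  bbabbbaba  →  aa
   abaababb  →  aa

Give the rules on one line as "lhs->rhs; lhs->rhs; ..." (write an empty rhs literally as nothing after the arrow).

  | bbbbaa => bbaa => aaa
  | ababa => aba => a
  | bbbbba => bbba => ba => ε
  | aababaa => aabaa => aaa

ba->; bb->; bba->aa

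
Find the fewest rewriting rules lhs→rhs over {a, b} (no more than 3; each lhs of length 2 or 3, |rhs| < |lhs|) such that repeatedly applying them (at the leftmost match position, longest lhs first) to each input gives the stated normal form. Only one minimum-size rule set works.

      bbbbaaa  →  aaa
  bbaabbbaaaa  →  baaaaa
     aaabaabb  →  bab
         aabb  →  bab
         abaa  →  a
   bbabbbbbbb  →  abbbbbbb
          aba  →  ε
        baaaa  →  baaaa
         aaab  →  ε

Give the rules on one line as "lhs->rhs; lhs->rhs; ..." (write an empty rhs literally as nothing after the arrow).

aab->ba; aba->; bba->a

  | bbbbaaa => bbaaa => aaa
  | bbaabbbaaaa => aabbbaaaa => babbaaaa => baaaaa
  | aaabaabb => abaaabb => aabb => bab
  | aabb => bab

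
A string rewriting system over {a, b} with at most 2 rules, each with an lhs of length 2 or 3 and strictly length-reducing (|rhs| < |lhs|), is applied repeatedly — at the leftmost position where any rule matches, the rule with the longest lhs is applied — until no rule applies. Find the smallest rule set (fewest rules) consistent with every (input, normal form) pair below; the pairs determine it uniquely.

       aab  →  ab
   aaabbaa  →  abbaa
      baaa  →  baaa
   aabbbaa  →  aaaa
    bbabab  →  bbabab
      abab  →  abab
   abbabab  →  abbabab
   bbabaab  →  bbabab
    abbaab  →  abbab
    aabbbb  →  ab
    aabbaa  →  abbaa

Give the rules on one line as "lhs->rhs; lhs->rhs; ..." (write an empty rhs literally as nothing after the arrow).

aab->ab; bbb->a

  | aab => ab
  | aaabbaa => aabbaa => abbaa
  | baaa
  | aabbbaa => abbbaa => aaaa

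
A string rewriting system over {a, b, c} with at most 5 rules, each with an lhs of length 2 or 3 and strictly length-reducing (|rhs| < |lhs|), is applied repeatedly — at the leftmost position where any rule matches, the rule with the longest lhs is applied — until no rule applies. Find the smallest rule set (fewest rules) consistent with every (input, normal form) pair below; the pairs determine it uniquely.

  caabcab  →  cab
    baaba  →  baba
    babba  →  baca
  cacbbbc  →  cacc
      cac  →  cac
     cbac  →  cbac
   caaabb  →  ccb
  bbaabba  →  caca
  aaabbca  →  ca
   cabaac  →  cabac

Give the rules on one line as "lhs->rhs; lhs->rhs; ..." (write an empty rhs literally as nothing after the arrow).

  | caabcab => cabcab => caab => cab
  | baaba => baba
  | babba => baca
  | cacbbbc => caccbc => cacc

aa->a; aaa->b; bb->c; bc->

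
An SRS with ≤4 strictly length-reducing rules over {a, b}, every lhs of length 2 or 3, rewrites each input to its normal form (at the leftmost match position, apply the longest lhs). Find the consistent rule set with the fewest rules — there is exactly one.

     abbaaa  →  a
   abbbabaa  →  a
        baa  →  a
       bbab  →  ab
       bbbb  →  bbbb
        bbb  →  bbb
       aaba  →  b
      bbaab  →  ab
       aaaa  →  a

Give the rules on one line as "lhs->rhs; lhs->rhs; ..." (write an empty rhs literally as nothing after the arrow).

  | abbaaa => abaaa => baa => aa => a
  | abbbabaa => abbabaa => ababaa => bbaa => baa => aa => a
  | baa => aa => a
  | bbab => bab => ab

aa->a; aba->b; ba->a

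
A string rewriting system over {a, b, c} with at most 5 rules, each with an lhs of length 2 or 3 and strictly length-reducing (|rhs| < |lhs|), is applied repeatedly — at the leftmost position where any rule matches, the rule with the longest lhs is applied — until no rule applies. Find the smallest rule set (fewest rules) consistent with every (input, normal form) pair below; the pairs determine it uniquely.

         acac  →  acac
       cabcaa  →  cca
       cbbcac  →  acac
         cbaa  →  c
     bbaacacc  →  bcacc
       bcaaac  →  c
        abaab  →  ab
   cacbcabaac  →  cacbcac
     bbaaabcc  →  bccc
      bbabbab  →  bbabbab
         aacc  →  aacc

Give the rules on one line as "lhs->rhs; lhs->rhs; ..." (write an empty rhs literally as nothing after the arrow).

  | acac
  | cabcaa => cccaa => cca
  | cbbcac => acac
  | cbaa => c

abc->cc; baa->; caa->a; cbb->a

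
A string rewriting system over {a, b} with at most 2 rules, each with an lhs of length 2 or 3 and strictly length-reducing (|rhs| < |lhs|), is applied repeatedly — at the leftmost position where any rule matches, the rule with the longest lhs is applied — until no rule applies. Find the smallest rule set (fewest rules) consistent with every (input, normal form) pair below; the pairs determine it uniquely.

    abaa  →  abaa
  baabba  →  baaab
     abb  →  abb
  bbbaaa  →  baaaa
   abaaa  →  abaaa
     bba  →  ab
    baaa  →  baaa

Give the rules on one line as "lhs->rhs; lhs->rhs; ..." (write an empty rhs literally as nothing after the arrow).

  | abaa
  | baabba => baaab
  | abb
  | bbbaaa => baaaa

bba->ab; bbb->ba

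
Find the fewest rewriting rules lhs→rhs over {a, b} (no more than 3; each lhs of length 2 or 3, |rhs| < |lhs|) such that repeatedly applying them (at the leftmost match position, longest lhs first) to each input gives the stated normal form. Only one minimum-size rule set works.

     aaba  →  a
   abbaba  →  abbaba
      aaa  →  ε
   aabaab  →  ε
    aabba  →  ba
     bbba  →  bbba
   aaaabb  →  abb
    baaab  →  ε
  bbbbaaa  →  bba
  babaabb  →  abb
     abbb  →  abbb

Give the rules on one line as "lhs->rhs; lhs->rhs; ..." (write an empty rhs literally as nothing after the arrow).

aaa->; aab->; baa->a

  | aaba => a
  | abbaba
  | aaa => ε
  | aabaab => aab => ε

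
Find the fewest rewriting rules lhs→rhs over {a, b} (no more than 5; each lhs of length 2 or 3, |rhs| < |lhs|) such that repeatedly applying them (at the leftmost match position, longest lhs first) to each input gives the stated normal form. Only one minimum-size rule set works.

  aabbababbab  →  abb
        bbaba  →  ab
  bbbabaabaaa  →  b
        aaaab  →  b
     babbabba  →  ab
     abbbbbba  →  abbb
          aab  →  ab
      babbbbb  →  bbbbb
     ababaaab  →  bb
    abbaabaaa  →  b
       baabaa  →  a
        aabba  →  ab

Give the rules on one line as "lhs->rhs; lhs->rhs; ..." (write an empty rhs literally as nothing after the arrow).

  | aabbababbab => abbababbab => aabbabbab => abbabbab => aabbbab => abbbab => ababb => abb
  | bbaba => abba => aab => ab
  | bbbabaabaaa => babbaabaaa => bbaabaaa => ababaaa => abaaa => aaa => b
  | aaaab => bab => b

aa->a; aaa->b; ba->; bba->ab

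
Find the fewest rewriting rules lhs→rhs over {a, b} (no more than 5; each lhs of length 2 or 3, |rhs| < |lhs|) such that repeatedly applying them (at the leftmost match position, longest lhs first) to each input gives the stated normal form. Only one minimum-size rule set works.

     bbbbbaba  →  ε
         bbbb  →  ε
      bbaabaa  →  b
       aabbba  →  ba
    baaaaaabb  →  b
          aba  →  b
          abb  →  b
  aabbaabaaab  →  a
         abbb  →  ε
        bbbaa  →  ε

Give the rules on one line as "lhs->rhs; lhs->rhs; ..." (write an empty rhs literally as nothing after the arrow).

  | bbbbbaba => bbbaba => baba => bb => ε
  | bbbb => bb => ε
  | bbaabaa => aabaa => aba => b
  | aabbba => abba => ba

ab->; aba->b; baa->ab; bb->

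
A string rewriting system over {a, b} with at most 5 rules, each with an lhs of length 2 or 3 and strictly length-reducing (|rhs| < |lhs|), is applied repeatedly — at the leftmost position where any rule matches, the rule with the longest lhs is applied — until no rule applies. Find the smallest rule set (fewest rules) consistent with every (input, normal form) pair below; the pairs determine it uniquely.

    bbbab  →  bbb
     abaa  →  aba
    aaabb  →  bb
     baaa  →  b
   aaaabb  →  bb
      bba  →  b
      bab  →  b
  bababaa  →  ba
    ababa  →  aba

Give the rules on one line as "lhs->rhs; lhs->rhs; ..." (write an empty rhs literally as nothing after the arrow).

aa->a; aaa->ba; bab->b; bba->b

  | bbbab => bbb
  | abaa => aba
  | aaabb => babb => bb
  | baaa => bba => b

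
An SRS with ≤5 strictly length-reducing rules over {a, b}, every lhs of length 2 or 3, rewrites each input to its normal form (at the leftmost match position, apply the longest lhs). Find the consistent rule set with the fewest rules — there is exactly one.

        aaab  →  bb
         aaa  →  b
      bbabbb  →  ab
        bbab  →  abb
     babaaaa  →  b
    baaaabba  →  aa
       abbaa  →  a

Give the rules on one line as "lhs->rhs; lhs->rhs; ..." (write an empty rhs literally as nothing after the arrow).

  | aaab => bb
  | aaa => b
  | bbabbb => abbbb => ab
  | bbab => abb

aaa->b; aab->; bba->ab; bbb->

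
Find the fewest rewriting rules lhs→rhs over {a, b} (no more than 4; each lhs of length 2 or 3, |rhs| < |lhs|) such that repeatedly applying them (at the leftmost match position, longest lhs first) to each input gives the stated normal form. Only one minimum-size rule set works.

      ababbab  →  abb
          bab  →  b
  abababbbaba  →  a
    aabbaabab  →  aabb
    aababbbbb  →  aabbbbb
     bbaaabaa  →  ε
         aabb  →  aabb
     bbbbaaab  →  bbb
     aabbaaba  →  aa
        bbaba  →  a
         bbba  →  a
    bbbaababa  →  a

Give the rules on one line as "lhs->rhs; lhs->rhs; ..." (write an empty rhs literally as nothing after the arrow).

aba->a; ba->a; baa->; bab->b

  | ababbab => abbab => abb
  | bab => b
  | abababbbaba => ababbbaba => abbbaba => abbba => abba => aba => a
  | aabbaabab => aabbab => aabb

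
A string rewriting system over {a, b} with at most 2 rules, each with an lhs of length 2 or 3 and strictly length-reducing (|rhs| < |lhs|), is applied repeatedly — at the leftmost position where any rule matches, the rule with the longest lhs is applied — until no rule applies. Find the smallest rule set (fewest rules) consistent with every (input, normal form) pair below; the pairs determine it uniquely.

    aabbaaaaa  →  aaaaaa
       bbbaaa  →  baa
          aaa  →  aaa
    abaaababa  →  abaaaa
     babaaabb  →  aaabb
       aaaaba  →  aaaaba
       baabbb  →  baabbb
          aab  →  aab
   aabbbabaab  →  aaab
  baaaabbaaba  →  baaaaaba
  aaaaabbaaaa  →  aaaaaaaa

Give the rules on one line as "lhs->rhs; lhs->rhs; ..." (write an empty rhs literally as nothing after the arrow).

  | aabbaaaaa => aaaaaa
  | bbbaaa => baa
  | aaa
  | abaaababa => abaaaa

bab->; bba->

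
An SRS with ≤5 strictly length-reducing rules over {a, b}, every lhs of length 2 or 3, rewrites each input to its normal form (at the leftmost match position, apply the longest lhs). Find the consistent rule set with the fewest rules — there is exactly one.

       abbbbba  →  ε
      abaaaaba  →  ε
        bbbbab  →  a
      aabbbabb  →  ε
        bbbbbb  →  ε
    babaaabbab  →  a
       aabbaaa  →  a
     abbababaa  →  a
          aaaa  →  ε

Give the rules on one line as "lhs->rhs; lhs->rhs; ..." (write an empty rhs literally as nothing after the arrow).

  | abbbbba => abbbba => abbba => abba => aba => aa => ε
  | abaaaaba => aaaaaba => aaaba => aba => aa => ε
  | bbbbab => bbab => ab => a
  | aabbbabb => bbbabb => babb => bb => ε

aa->; ab->a; ba->; bb->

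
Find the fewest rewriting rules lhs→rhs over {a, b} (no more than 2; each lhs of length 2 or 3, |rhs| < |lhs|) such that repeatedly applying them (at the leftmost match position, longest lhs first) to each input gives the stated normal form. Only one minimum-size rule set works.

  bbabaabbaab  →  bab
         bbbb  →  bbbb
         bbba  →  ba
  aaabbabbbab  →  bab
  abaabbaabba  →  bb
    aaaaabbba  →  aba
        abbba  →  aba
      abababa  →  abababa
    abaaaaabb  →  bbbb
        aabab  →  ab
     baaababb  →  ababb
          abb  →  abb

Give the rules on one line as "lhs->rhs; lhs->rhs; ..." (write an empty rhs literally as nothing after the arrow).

  | bbabaabbaab => abaabbaab => abbbbaab => abbaab => aaab => bab
  | bbbb
  | bbba => ba
  | aaabbabbbab => babbabbbab => baabbbab => bbbbbab => bbbab => bab

aa->b; bba->a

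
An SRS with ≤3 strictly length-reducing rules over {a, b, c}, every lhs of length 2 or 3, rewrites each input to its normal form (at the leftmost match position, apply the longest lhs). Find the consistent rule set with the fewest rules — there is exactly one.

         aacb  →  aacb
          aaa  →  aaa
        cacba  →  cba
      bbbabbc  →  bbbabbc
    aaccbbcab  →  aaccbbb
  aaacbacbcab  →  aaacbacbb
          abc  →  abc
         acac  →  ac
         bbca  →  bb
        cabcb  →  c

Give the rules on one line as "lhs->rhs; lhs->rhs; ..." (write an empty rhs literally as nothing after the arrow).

  | aacb
  | aaa
  | cacba => cba
  | bbbabbc

bcb->c; ca->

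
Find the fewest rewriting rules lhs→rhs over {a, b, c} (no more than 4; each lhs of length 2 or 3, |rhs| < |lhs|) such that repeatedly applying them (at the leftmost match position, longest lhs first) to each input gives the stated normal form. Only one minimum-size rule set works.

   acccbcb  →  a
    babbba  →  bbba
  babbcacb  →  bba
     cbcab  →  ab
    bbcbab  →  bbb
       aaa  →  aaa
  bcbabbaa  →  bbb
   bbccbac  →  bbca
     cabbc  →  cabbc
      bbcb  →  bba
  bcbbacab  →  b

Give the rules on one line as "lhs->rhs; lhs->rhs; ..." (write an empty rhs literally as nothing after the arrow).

  | acccbcb => ccbcb => cacb => cb => a
  | babbba => bbba
  | babbcacb => bbcacb => bbcb => bba
  | cbcab => acab => ab

ac->; baa->b; bab->b; cb->a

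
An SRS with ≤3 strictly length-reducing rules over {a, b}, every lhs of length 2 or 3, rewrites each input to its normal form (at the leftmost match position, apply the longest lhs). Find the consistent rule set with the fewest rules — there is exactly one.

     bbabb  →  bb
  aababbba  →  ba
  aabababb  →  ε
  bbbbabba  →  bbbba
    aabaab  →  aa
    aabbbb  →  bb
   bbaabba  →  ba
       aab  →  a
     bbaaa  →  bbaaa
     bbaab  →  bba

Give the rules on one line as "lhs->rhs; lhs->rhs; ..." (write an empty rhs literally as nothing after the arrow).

  | bbabb => bb
  | aababbba => aabbba => abba => ba
  | aabababb => aababb => aabb => ab => ε
  | bbbbabba => bbbba

ab->; bab->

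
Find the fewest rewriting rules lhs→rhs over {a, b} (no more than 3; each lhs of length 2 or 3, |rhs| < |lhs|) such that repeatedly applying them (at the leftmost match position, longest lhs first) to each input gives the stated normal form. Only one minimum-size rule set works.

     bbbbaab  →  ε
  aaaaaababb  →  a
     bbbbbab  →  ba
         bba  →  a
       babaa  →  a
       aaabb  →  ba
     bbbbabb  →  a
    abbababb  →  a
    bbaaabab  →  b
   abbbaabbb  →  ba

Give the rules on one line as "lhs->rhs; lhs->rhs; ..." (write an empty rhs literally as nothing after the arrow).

aa->b; ab->a; bb->

  | bbbbaab => bbaab => aab => bb => ε
  | aaaaaababb => baaaababb => bbaababb => aababb => bbabb => abb => ab => a
  | bbbbbab => bbbab => bab => ba
  | bba => a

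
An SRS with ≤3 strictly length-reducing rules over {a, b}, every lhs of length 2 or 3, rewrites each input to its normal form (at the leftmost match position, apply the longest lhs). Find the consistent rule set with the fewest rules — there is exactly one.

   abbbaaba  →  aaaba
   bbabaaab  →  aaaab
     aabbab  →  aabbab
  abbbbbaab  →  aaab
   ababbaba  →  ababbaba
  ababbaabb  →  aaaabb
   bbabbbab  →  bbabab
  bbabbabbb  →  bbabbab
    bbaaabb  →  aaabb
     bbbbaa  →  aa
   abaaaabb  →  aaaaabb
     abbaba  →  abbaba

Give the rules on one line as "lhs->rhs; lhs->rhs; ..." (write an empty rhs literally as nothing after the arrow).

baa->aa; bbb->b

  | abbbaaba => abaaba => aaaba
  | bbabaaab => bbaaaab => baaaab => aaaab
  | aabbab
  | abbbbbaab => abbbaab => abaab => aaab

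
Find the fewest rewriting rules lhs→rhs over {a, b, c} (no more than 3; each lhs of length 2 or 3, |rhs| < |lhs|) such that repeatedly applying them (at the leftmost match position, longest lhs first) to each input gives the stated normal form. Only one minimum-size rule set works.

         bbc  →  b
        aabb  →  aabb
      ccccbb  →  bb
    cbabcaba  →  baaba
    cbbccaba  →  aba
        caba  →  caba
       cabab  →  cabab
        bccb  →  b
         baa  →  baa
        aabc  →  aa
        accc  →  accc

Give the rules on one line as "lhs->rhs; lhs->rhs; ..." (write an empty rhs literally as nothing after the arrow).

  | bbc => b
  | aabb
  | ccccbb => cccbb => ccbb => cbb => bb
  | cbabcaba => babcaba => baaba

bc->; cb->b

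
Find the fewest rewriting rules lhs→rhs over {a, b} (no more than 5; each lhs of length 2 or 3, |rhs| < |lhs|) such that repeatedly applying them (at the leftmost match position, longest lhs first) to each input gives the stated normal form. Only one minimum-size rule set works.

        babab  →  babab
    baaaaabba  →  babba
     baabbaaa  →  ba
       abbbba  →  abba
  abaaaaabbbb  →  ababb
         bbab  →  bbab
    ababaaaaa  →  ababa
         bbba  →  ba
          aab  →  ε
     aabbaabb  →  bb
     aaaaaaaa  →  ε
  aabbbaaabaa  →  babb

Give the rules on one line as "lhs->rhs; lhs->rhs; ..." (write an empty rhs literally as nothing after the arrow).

aa->; aab->; baa->bb; bbb->b

  | babab
  | baaaaabba => bbaaabba => bbbabba => babba
  | baabbaaa => bbbbaaa => bbaaa => bbba => ba
  | abbbba => abba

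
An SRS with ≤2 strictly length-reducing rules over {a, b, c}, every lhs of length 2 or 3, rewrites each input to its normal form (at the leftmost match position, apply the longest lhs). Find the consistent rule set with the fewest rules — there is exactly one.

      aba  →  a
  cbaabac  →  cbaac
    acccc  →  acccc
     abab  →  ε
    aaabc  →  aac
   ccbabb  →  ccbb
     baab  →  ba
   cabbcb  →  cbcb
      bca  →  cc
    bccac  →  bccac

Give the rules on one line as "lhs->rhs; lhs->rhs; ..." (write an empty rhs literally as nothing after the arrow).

ab->; bca->cc

  | aba => a
  | cbaabac => cbaac
  | acccc
  | abab => ab => ε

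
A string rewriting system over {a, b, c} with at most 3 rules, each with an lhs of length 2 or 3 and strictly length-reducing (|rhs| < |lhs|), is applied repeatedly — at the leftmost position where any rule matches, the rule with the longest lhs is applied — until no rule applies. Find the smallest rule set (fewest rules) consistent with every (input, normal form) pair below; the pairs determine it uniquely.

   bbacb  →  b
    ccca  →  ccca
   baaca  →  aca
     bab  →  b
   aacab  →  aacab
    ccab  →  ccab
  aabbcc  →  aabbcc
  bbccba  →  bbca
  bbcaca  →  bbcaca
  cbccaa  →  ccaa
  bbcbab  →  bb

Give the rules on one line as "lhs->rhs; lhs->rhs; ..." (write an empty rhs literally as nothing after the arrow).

  | bbacb => bcb => b
  | ccca
  | baaca => aca
  | bab => b

ba->; cb->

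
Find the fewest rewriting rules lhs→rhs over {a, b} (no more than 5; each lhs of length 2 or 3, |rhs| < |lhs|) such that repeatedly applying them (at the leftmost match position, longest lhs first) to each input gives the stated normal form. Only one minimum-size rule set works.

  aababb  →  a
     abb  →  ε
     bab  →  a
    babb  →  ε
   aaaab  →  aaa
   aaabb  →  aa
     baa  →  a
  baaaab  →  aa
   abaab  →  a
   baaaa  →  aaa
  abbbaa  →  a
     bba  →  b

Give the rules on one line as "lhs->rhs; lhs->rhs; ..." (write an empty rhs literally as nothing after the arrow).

  | aababb => aabb => a
  | abb => ε
  | bab => a
  | babb => ab => ε

ab->; abb->; ba->; bab->a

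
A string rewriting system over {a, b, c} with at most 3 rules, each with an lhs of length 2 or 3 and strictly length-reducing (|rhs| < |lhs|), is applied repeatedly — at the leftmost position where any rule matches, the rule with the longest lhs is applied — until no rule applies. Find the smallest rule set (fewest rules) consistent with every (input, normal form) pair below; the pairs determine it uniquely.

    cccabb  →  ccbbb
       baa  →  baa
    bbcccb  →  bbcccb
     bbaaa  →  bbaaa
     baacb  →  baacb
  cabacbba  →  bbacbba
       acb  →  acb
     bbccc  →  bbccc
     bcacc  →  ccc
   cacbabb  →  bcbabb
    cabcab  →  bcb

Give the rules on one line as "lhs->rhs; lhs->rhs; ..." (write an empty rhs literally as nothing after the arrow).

bca->c; ca->b

  | cccabb => ccbbb
  | baa
  | bbcccb
  | bbaaa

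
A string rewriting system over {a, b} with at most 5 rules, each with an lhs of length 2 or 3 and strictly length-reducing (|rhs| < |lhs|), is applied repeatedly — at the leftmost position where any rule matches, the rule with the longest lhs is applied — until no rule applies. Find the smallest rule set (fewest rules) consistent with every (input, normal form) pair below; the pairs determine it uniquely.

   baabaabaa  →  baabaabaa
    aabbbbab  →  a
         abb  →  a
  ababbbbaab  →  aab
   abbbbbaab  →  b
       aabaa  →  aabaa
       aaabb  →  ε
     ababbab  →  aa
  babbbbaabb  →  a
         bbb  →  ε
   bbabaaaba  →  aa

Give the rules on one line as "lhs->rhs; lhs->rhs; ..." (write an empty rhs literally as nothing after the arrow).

  | baabaabaa
  | aabbbbab => aabab => aaaa => a
  | abb => a
  | ababbbbaab => aaabbbaab => bbbaab => aab

aaa->; bab->aa; bb->; bbb->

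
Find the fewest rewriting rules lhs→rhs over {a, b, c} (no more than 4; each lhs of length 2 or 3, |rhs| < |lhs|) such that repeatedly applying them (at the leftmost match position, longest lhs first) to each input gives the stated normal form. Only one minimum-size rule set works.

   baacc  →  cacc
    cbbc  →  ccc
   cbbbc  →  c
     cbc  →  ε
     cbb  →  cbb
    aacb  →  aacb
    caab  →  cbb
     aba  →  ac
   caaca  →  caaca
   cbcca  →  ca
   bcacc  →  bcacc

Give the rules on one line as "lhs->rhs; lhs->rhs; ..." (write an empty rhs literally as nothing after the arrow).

aab->bb; ba->c; bbc->cc; cbc->

  | baacc => cacc
  | cbbc => ccc
  | cbbbc => cbcc => c
  | cbc => ε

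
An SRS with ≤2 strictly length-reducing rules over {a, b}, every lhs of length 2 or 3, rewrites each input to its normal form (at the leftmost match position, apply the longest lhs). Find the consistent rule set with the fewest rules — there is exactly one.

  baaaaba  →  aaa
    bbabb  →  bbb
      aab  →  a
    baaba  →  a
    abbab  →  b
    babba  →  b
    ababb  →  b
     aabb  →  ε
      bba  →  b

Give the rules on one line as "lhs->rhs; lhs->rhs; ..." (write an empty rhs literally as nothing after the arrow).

  | baaaaba => aaaba => aaa
  | bbabb => bbb
  | aab => a
  | baaba => aba => a

ab->; ba->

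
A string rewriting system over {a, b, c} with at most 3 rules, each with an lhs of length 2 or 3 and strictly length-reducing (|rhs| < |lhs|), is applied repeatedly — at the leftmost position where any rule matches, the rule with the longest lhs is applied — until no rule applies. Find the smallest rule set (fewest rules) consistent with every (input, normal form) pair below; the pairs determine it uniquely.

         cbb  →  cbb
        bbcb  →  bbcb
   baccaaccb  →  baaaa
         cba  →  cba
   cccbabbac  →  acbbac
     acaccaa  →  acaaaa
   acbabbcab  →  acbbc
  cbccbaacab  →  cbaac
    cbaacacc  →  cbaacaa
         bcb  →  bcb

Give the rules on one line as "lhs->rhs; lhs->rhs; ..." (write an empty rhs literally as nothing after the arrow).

ab->; cc->a

  | cbb
  | bbcb
  | baccaaccb => baaaaccb => baaaaab => baaaa
  | cba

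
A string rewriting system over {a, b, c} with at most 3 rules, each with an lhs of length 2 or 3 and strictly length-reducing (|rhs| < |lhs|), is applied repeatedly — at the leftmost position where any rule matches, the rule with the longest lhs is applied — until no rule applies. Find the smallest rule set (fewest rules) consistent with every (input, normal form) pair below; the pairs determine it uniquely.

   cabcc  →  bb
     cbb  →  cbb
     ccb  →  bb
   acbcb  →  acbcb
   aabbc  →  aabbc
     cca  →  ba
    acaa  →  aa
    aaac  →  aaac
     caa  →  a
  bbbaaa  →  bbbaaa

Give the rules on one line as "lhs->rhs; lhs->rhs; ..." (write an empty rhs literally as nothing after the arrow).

ca->; cc->b

  | cabcc => bcc => bb
  | cbb
  | ccb => bb
  | acbcb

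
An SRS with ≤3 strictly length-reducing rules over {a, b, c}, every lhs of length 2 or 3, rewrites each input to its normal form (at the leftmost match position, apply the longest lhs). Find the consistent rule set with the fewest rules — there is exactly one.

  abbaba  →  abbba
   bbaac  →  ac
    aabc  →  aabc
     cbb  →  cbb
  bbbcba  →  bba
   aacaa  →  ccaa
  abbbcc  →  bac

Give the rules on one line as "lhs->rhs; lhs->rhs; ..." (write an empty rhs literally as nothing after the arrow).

  | abbaba => abbba
  | bbaac => bbcc => ac
  | aabc
  | cbb

aac->cc; aba->ba; bbc->a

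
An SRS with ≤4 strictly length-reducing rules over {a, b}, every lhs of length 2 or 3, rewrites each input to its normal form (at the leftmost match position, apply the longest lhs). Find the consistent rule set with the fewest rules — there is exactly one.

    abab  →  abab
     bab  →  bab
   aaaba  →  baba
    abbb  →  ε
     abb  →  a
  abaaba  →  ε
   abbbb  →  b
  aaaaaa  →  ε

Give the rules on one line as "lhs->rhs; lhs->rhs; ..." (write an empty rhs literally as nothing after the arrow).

  | abab
  | bab
  | aaaba => baba
  | abbb => aa => ε

aa->; aaa->ba; bb->; bbb->a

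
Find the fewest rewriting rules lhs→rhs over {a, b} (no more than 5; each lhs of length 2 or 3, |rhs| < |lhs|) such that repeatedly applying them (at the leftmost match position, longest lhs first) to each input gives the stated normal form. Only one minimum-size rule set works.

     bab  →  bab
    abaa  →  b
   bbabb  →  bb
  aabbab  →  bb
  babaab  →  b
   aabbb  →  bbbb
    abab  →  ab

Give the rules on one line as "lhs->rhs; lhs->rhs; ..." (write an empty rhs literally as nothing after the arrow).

  | bab
  | abaa => aa => b
  | bbabb => bb
  | aabbab => bbbab => bb

aa->b; aba->a; baa->; bba->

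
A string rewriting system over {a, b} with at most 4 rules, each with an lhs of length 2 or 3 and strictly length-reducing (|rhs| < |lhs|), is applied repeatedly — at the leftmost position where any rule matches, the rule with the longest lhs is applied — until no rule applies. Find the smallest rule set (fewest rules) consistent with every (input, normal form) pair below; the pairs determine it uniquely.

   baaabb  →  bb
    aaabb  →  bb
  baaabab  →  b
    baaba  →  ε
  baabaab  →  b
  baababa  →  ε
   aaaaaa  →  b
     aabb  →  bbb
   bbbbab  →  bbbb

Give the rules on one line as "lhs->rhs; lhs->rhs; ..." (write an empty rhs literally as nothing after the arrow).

aa->b; ab->b; ba->; baa->

  | baaabb => abb => bb
  | aaabb => babb => bb
  | baaabab => abab => bab => b
  | baaba => ba => ε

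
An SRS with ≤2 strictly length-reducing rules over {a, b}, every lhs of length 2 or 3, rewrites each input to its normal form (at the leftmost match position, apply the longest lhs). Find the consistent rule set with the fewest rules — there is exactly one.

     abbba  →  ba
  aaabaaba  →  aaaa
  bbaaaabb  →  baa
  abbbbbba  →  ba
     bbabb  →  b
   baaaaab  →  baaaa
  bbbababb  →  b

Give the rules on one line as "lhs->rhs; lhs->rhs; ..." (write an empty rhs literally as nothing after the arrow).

ab->; bb->b

  | abbba => bba => ba
  | aaabaaba => aaaaba => aaaa
  | bbaaaabb => baaaabb => baaab => baa
  | abbbbbba => bbbbba => bbbba => bbba => bba => ba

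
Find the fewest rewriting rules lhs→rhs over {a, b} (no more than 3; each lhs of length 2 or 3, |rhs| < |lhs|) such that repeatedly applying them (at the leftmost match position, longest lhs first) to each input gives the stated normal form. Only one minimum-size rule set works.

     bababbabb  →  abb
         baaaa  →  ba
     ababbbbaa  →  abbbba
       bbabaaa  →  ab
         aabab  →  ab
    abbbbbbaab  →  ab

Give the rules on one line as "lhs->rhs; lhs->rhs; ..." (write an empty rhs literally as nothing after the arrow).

aa->a; aaa->; bab->ab

  | bababbabb => ababbabb => aabbabb => abbabb => ababb => aabb => abb
  | baaaa => ba
  | ababbbbaa => aabbbbaa => abbbbaa => abbbba
  | bbabaaa => babaaa => abaaa => ab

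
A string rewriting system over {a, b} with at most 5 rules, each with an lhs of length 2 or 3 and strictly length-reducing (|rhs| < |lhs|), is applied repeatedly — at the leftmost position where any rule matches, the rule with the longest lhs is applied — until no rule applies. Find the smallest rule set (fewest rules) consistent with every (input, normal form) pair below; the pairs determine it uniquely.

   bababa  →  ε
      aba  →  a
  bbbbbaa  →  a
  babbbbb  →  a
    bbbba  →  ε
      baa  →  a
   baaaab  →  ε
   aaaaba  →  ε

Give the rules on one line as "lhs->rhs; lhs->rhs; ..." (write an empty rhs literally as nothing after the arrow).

  | bababa => baba => ba => ε
  | aba => a
  | bbbbbaa => abbbaa => bbaa => aaa => a
  | babbbbb => bbbbb => abbb => bb => a

aa->; ab->; ba->; bb->a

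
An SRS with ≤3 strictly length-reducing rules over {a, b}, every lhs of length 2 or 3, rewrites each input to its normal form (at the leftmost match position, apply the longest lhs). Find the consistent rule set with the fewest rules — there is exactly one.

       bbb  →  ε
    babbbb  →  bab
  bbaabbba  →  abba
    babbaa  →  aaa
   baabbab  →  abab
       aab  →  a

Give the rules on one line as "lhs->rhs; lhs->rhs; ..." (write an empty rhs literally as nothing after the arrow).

  | bbb => ε
  | babbbb => bab
  | bbaabbba => baabbba => aabbba => abba
  | babbaa => babaa => baaa => aaa

aab->a; baa->aa; bbb->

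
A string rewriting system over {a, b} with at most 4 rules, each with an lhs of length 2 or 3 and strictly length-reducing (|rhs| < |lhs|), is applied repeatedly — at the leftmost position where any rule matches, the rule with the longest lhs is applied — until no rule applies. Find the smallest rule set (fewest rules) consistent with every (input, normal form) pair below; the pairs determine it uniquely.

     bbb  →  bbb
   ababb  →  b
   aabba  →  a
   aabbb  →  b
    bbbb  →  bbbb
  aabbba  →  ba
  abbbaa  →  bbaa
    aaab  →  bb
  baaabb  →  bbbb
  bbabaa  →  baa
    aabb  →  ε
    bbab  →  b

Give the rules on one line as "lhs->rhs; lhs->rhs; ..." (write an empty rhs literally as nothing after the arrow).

  | bbb
  | ababb => abb => b
  | aabba => aba => a
  | aabbb => abb => b

aaa->b; ab->; bab->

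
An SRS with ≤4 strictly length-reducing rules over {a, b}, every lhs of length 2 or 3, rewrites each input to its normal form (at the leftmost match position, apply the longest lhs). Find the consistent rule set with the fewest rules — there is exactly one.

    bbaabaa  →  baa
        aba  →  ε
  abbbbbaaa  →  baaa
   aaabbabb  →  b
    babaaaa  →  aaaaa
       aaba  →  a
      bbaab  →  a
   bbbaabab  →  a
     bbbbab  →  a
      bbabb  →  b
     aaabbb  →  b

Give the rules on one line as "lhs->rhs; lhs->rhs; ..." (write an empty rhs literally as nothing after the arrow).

ab->b; aba->; bab->a; bb->b

  | bbaabaa => baabaa => baa
  | aba => ε
  | abbbbbaaa => bbbbbaaa => bbbbaaa => bbbaaa => bbaaa => baaa
  | aaabbabb => aabbabb => abbabb => bbabb => babb => ab => b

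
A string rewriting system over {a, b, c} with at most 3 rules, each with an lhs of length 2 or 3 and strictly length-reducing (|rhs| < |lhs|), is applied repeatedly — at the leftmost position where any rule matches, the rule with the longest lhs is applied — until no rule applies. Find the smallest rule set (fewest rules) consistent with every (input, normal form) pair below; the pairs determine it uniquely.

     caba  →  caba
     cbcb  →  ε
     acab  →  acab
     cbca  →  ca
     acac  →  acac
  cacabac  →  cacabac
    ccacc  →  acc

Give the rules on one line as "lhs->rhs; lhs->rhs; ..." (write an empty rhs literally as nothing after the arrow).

  | caba
  | cbcb => cb => ε
  | acab
  | cbca => ca

cb->; cca->a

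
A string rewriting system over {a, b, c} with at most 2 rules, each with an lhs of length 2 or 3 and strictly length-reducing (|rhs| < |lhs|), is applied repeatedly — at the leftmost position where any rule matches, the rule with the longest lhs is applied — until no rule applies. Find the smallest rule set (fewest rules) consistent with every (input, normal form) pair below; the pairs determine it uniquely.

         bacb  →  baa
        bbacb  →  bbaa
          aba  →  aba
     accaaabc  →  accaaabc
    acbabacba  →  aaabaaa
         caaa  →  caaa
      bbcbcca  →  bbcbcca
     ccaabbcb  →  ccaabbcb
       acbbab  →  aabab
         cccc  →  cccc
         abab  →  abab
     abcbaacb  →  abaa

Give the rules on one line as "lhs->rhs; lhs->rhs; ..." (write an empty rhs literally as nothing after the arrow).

  | bacb => baa
  | bbacb => bbaa
  | aba
  | accaaabc

acb->aa; cba->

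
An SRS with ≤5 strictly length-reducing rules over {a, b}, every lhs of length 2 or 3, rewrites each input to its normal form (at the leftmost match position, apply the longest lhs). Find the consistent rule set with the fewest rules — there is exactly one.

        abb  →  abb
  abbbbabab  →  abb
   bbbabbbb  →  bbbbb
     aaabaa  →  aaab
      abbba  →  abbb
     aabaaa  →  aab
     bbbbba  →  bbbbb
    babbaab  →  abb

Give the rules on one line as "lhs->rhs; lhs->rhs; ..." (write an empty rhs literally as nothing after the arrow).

  | abb
  | abbbbabab => abbbab => abb
  | bbbabbbb => bbbbb
  | aaabaa => aaaba => aaab

aba->ab; ba->b; baa->ab; bab->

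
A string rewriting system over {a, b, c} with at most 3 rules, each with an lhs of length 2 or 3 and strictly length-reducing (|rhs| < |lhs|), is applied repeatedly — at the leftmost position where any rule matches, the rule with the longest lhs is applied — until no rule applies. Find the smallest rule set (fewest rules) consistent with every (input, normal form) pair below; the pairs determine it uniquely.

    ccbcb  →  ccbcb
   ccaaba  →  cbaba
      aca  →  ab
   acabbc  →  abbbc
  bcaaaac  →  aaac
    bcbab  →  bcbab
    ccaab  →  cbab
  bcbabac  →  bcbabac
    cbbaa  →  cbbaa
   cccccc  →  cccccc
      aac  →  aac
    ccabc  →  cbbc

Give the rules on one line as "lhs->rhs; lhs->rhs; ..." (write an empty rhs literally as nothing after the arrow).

bca->; ca->b

  | ccbcb
  | ccaaba => cbaba
  | aca => ab
  | acabbc => abbbc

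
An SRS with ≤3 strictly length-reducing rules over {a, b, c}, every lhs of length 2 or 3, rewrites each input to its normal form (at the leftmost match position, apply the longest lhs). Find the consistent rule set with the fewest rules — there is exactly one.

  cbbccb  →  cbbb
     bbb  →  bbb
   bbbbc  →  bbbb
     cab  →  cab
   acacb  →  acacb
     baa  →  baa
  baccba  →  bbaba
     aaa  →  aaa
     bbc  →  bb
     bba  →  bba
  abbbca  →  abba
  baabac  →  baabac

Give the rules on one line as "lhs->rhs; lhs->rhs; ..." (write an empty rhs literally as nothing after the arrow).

acc->ba; bc->b; bca->a

  | cbbccb => cbbcb => cbbb
  | bbb
  | bbbbc => bbbb
  | cab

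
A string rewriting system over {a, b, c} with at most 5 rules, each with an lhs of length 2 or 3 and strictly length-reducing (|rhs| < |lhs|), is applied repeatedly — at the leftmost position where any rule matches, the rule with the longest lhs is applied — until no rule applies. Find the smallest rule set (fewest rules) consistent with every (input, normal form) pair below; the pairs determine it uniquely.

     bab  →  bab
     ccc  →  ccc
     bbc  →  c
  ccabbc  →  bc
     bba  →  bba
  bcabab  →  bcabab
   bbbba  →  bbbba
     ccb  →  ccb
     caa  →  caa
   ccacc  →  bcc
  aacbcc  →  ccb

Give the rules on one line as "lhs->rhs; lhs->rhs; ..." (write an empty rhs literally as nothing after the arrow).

aac->cc; bbc->c; cbc->cb; cca->b

  | bab
  | ccc
  | bbc => c
  | ccabbc => bbbc => bc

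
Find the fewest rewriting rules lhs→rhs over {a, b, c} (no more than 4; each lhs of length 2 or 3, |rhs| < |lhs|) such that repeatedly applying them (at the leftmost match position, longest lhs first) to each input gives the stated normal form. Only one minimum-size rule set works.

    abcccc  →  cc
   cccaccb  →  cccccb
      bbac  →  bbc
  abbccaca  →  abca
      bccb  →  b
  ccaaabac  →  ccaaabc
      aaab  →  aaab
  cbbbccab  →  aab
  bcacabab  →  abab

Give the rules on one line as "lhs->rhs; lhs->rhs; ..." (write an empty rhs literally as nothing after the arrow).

  | abcccc => acc => cc
  | cccaccb => cccccb
  | bbac => bbc
  | abbccaca => abaca => abca

ac->c; bcc->; cbb->a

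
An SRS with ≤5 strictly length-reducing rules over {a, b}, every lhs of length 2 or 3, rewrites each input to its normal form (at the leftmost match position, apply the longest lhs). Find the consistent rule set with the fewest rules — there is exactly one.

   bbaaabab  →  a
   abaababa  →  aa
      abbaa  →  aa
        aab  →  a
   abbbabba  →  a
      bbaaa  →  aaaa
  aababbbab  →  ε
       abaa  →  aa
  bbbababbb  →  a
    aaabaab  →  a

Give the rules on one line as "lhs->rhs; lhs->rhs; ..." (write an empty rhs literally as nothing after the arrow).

  | bbaaabab => aaaabab => aabaab => baaab => aaab => aba => a
  | abaababa => aababa => baaba => aaba => baa => aa
  | abbaa => baa => aa
  | aab => ba => a

aab->ba; ab->; ba->a; bb->a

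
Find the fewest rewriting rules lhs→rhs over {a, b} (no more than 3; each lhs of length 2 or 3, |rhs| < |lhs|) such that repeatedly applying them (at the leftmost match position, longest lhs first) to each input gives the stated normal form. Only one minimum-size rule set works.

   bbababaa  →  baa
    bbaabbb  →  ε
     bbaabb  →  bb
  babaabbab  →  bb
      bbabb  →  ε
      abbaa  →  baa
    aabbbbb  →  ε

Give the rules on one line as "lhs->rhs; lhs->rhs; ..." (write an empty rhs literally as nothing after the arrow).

ab->; aba->b; bbb->ab

  | bbababaa => bbbbaa => abbaa => baa
  | bbaabbb => bbabb => bbb => ab => ε
  | bbaabb => bbab => bb
  | babaabbab => bbabbab => bbbab => abab => bb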